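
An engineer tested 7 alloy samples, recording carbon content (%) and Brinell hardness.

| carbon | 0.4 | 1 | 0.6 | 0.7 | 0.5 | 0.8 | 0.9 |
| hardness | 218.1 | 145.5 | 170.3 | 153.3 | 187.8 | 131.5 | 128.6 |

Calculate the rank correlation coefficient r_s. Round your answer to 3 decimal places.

-0.893

Rank carbon: 1, 7, 3, 4, 2, 5, 6
Rank hardness: 7, 3, 5, 4, 6, 2, 1
d = rank(carbon) − rank(hardness): -6, 4, -2, 0, -4, 3, 5; Σd² = 106
ρ = 1 − 6Σd² / [n(n²−1)] = 1 − 6×106 / (7×48) = 1 − 636/336 ≈ -0.893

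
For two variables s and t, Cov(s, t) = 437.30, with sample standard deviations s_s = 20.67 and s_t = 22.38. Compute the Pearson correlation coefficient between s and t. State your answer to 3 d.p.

r = Cov(s,t) / (s_s · s_t) = 437.30 / (20.67 × 22.38)
  = 437.30 / 462.5946 ≈ 0.945

0.945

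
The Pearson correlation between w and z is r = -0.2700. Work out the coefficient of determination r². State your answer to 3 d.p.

0.073

r² = (-0.2700)² = 0.073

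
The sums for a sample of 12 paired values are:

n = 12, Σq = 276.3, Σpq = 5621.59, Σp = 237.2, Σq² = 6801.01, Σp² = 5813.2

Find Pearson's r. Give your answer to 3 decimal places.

0.228

r = (nΣpq − ΣpΣq) / √[(nΣp² − (Σp)²)(nΣq² − (Σq)²)]
Numerator: 12×5621.59 − 237.2×276.3 = 1920.72
Denominator: √[(69758.4 − 56263.84)(81612.12 − 76341.69)] = √[13494.56 × 5270.43] = 8433.3940
r = 1920.72 / 8433.3940 ≈ 0.228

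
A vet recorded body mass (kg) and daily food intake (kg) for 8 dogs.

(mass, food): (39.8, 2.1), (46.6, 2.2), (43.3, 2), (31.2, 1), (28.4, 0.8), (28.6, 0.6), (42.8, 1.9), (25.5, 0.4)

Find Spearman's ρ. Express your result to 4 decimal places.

0.9048

Rank mass: 5, 8, 7, 4, 2, 3, 6, 1
Rank food: 7, 8, 6, 4, 3, 2, 5, 1
d = rank(mass) − rank(food): -2, 0, 1, 0, -1, 1, 1, 0; Σd² = 8
ρ = 1 − 6Σd² / [n(n²−1)] = 1 − 6×8 / (8×63) = 1 − 48/504 ≈ 0.9048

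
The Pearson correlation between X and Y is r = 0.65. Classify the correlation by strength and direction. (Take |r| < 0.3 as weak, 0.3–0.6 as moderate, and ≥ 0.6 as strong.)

r = 0.65 > 0 so the relationship is positive.
|r| = 0.65, which falls in the strong range.

strong positive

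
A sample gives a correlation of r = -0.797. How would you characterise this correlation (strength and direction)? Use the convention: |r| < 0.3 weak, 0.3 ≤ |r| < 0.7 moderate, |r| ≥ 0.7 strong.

strong negative

r = -0.797 < 0 so the relationship is negative.
|r| = 0.797, which falls in the strong range.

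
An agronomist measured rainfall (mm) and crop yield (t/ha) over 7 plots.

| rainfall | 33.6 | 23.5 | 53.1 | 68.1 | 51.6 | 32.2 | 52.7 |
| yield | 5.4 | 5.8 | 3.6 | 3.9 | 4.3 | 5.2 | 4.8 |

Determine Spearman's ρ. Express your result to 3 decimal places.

-0.893

Rank rainfall: 3, 1, 6, 7, 4, 2, 5
Rank yield: 6, 7, 1, 2, 3, 5, 4
d = rank(rainfall) − rank(yield): -3, -6, 5, 5, 1, -3, 1; Σd² = 106
ρ = 1 − 6Σd² / [n(n²−1)] = 1 − 6×106 / (7×48) = 1 − 636/336 ≈ -0.893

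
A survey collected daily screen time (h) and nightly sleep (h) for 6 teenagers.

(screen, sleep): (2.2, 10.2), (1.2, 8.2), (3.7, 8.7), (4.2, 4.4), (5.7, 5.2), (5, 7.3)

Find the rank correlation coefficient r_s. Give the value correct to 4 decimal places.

-0.6571

Rank screen: 2, 1, 3, 4, 6, 5
Rank sleep: 6, 4, 5, 1, 2, 3
d = rank(screen) − rank(sleep): -4, -3, -2, 3, 4, 2; Σd² = 58
ρ = 1 − 6Σd² / [n(n²−1)] = 1 − 6×58 / (6×35) = 1 − 348/210 ≈ -0.6571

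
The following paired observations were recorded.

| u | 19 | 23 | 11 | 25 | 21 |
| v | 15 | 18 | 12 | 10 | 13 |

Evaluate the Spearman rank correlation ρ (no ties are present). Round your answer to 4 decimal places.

-0.1000

Rank u: 2, 4, 1, 5, 3
Rank v: 4, 5, 2, 1, 3
d = rank(u) − rank(v): -2, -1, -1, 4, 0; Σd² = 22
ρ = 1 − 6Σd² / [n(n²−1)] = 1 − 6×22 / (5×24) = 1 − 132/120 ≈ -0.1000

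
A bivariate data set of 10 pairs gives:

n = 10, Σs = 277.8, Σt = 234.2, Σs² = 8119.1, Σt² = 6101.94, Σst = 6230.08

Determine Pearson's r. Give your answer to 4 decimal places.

-0.5543

r = (nΣst − ΣsΣt) / √[(nΣs² − (Σs)²)(nΣt² − (Σt)²)]
Numerator: 10×6230.08 − 277.8×234.2 = -2759.96
Denominator: √[(81191 − 77172.84)(61019.4 − 54849.64)] = √[4018.16 × 6169.76] = 4979.0645
r = -2759.96 / 4979.0645 ≈ -0.5543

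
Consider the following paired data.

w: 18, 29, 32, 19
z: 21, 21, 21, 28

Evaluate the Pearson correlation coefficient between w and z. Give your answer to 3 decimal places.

n = 4, Σw = 98, Σz = 91, Σw² = 2550, Σz² = 2107, Σwz = 2191
nΣwz − ΣwΣz = 8764 − 8918 = -154
nΣw² − (Σw)² = 10200 − 9604 = 596; nΣz² − (Σz)² = 8428 − 8281 = 147
r = -154 / √(596 × 147) = -154 / 295.9932 ≈ -0.520

-0.520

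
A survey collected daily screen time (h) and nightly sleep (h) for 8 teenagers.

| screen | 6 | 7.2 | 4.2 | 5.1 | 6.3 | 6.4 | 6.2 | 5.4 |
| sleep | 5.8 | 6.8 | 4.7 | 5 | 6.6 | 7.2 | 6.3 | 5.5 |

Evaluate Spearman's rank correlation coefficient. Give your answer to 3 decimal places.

0.976

Rank screen: 4, 8, 1, 2, 6, 7, 5, 3
Rank sleep: 4, 7, 1, 2, 6, 8, 5, 3
d = rank(screen) − rank(sleep): 0, 1, 0, 0, 0, -1, 0, 0; Σd² = 2
ρ = 1 − 6Σd² / [n(n²−1)] = 1 − 6×2 / (8×63) = 1 − 12/504 ≈ 0.976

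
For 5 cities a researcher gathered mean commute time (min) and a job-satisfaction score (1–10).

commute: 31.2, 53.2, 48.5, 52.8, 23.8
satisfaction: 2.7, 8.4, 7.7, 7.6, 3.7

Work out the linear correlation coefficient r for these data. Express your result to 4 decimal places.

0.9372

n = 5, Σx = 209.5, Σy = 30.1, Σx² = 9510.21, Σy² = 208.59, Σxy = 1393.91
nΣxy − ΣxΣy = 6969.55 − 6305.95 = 663.6
nΣx² − (Σx)² = 47551.05 − 43890.25 = 3660.8; nΣy² − (Σy)² = 1042.95 − 906.01 = 136.94
r = 663.6 / √(3660.8 × 136.94) = 663.6 / 708.0325 ≈ 0.9372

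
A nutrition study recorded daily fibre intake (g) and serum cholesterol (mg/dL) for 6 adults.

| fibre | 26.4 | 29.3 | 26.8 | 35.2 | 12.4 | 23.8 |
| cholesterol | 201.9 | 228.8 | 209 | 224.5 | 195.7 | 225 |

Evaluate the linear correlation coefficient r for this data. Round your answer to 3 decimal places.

0.692

n = 6, Σx = 153.9, Σy = 1284.9, Σx² = 4232.93, Σy² = 276117.79, Σxy = 33319.28
nΣxy − ΣxΣy = 199915.68 − 197746.11 = 2169.57
nΣx² − (Σx)² = 25397.58 − 23685.21 = 1712.37; nΣy² − (Σy)² = 1656706.74 − 1650968.01 = 5738.73
r = 2169.57 / √(1712.37 × 5738.73) = 2169.57 / 3134.7774 ≈ 0.692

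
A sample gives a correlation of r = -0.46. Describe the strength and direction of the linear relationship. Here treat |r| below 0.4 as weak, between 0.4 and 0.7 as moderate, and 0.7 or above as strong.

r = -0.46 < 0 so the relationship is negative.
|r| = 0.46, which falls in the moderate range.

moderate negative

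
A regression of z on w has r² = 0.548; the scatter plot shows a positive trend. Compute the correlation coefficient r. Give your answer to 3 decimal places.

|r| = √0.548 = 0.740
The association is positive, so r = 0.740.

0.740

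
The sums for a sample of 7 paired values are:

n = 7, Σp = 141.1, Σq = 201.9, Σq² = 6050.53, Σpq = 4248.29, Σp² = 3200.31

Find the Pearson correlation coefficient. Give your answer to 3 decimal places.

0.628

r = (nΣpq − ΣpΣq) / √[(nΣp² − (Σp)²)(nΣq² − (Σq)²)]
Numerator: 7×4248.29 − 141.1×201.9 = 1249.94
Denominator: √[(22402.17 − 19909.21)(42353.71 − 40763.61)] = √[2492.96 × 1590.1] = 1990.9936
r = 1249.94 / 1990.9936 ≈ 0.628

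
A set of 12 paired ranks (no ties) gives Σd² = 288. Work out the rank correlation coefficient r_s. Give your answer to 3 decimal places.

ρ = 1 − 6Σd² / [n(n²−1)] = 1 − 6×288 / (12×143)
  = 1 − 1728/1716 = 1 − 1.0070 ≈ -0.007

-0.007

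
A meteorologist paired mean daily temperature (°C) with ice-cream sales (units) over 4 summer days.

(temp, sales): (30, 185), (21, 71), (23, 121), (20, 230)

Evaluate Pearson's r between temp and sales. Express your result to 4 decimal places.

n = 4, Σx = 94, Σy = 607, Σx² = 2270, Σy² = 106807, Σxy = 14424
nΣxy − ΣxΣy = 57696 − 57058 = 638
nΣx² − (Σx)² = 9080 − 8836 = 244; nΣy² − (Σy)² = 427228 − 368449 = 58779
r = 638 / √(244 × 58779) = 638 / 3787.0933 ≈ 0.1685

0.1685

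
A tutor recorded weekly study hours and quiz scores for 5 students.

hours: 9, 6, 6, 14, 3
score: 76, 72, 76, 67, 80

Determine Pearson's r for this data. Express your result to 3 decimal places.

n = 5, Σx = 38, Σy = 371, Σx² = 358, Σy² = 27625, Σxy = 2750
nΣxy − ΣxΣy = 13750 − 14098 = -348
nΣx² − (Σx)² = 1790 − 1444 = 346; nΣy² − (Σy)² = 138125 − 137641 = 484
r = -348 / √(346 × 484) = -348 / 409.2237 ≈ -0.850

-0.850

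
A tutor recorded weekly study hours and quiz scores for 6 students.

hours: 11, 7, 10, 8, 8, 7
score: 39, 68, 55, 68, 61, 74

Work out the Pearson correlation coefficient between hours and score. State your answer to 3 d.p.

n = 6, Σx = 51, Σy = 365, Σx² = 447, Σy² = 22991, Σxy = 3005
nΣxy − ΣxΣy = 18030 − 18615 = -585
nΣx² − (Σx)² = 2682 − 2601 = 81; nΣy² − (Σy)² = 137946 − 133225 = 4721
r = -585 / √(81 × 4721) = -585 / 618.3858 ≈ -0.946

-0.946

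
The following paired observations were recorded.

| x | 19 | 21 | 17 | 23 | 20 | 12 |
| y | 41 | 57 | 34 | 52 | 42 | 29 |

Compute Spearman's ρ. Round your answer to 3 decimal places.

0.943

Rank x: 3, 5, 2, 6, 4, 1
Rank y: 3, 6, 2, 5, 4, 1
d = rank(x) − rank(y): 0, -1, 0, 1, 0, 0; Σd² = 2
ρ = 1 − 6Σd² / [n(n²−1)] = 1 − 6×2 / (6×35) = 1 − 12/210 ≈ 0.943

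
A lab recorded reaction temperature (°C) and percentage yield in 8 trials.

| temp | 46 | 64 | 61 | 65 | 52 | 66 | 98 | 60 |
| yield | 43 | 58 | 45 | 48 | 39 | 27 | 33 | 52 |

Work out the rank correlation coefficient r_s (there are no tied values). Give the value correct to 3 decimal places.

-0.286

Rank temp: 1, 5, 4, 6, 2, 7, 8, 3
Rank yield: 4, 8, 5, 6, 3, 1, 2, 7
d = rank(temp) − rank(yield): -3, -3, -1, 0, -1, 6, 6, -4; Σd² = 108
ρ = 1 − 6Σd² / [n(n²−1)] = 1 − 6×108 / (8×63) = 1 − 648/504 ≈ -0.286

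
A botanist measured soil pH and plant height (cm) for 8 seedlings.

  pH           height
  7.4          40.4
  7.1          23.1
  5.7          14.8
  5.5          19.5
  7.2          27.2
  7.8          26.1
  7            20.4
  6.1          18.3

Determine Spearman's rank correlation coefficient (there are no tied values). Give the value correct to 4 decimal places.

Rank pH: 7, 5, 2, 1, 6, 8, 4, 3
Rank height: 8, 5, 1, 3, 7, 6, 4, 2
d = rank(pH) − rank(height): -1, 0, 1, -2, -1, 2, 0, 1; Σd² = 12
ρ = 1 − 6Σd² / [n(n²−1)] = 1 − 6×12 / (8×63) = 1 − 72/504 ≈ 0.8571

0.8571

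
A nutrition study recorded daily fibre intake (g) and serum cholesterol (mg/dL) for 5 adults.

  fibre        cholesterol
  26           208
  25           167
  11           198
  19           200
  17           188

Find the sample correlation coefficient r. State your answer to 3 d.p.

n = 5, Σx = 98, Σy = 961, Σx² = 2072, Σy² = 185701, Σxy = 18757
nΣxy − ΣxΣy = 93785 − 94178 = -393
nΣx² − (Σx)² = 10360 − 9604 = 756; nΣy² − (Σy)² = 928505 − 923521 = 4984
r = -393 / √(756 × 4984) = -393 / 1941.1090 ≈ -0.202

-0.202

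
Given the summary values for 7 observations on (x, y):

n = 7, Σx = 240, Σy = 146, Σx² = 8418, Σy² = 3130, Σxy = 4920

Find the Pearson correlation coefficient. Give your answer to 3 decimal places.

-0.676

r = (nΣxy − ΣxΣy) / √[(nΣx² − (Σx)²)(nΣy² − (Σy)²)]
Numerator: 7×4920 − 240×146 = -600
Denominator: √[(58926 − 57600)(21910 − 21316)] = √[1326 × 594] = 887.4931
r = -600 / 887.4931 ≈ -0.676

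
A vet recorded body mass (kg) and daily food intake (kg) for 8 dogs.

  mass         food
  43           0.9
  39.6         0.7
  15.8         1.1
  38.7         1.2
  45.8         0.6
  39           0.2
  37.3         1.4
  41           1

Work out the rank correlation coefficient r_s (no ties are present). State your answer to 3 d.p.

Rank mass: 7, 5, 1, 3, 8, 4, 2, 6
Rank food: 4, 3, 6, 7, 2, 1, 8, 5
d = rank(mass) − rank(food): 3, 2, -5, -4, 6, 3, -6, 1; Σd² = 136
ρ = 1 − 6Σd² / [n(n²−1)] = 1 − 6×136 / (8×63) = 1 − 816/504 ≈ -0.619

-0.619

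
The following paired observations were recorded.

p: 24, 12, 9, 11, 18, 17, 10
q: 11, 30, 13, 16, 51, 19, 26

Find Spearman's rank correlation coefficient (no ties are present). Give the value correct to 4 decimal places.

0.0714

Rank p: 7, 4, 1, 3, 6, 5, 2
Rank q: 1, 6, 2, 3, 7, 4, 5
d = rank(p) − rank(q): 6, -2, -1, 0, -1, 1, -3; Σd² = 52
ρ = 1 − 6Σd² / [n(n²−1)] = 1 − 6×52 / (7×48) = 1 − 312/336 ≈ 0.0714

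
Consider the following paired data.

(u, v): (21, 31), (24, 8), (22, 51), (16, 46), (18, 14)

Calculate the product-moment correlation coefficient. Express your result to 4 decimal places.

-0.3179

n = 5, Σu = 101, Σv = 150, Σu² = 2081, Σv² = 5938, Σuv = 2953
nΣuv − ΣuΣv = 14765 − 15150 = -385
nΣu² − (Σu)² = 10405 − 10201 = 204; nΣv² − (Σv)² = 29690 − 22500 = 7190
r = -385 / √(204 × 7190) = -385 / 1211.0987 ≈ -0.3179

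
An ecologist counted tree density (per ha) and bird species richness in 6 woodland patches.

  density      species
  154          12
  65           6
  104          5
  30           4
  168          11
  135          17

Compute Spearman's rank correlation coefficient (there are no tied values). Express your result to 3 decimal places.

0.714

Rank density: 5, 2, 3, 1, 6, 4
Rank species: 5, 3, 2, 1, 4, 6
d = rank(density) − rank(species): 0, -1, 1, 0, 2, -2; Σd² = 10
ρ = 1 − 6Σd² / [n(n²−1)] = 1 − 6×10 / (6×35) = 1 − 60/210 ≈ 0.714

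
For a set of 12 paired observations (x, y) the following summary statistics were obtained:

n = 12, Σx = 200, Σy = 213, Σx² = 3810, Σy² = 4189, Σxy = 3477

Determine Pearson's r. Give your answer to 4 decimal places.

-0.1655

r = (nΣxy − ΣxΣy) / √[(nΣx² − (Σx)²)(nΣy² − (Σy)²)]
Numerator: 12×3477 − 200×213 = -876
Denominator: √[(45720 − 40000)(50268 − 45369)] = √[5720 × 4899] = 5293.6075
r = -876 / 5293.6075 ≈ -0.1655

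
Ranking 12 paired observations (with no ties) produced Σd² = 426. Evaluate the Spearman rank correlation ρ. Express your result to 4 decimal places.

-0.4895

ρ = 1 − 6Σd² / [n(n²−1)] = 1 − 6×426 / (12×143)
  = 1 − 2556/1716 = 1 − 1.48951 ≈ -0.4895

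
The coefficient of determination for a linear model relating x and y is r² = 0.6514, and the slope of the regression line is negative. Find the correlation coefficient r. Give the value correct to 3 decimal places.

|r| = √0.6514 = 0.807
The association is negative, so r = −0.807.

-0.807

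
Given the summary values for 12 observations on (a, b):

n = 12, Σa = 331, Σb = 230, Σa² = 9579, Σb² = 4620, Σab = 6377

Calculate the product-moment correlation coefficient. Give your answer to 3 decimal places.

0.107

r = (nΣab − ΣaΣb) / √[(nΣa² − (Σa)²)(nΣb² − (Σb)²)]
Numerator: 12×6377 − 331×230 = 394
Denominator: √[(114948 − 109561)(55440 − 52900)] = √[5387 × 2540] = 3699.0512
r = 394 / 3699.0512 ≈ 0.107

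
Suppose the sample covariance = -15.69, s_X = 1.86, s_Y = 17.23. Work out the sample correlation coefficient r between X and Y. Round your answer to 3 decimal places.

r = Cov(X,Y) / (s_X · s_Y) = -15.69 / (1.86 × 17.23)
  = -15.69 / 32.0478 ≈ -0.490

-0.490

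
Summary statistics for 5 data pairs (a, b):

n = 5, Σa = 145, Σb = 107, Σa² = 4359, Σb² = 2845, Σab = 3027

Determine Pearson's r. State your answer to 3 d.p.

-0.260

r = (nΣab − ΣaΣb) / √[(nΣa² − (Σa)²)(nΣb² − (Σb)²)]
Numerator: 5×3027 − 145×107 = -380
Denominator: √[(21795 − 21025)(14225 − 11449)] = √[770 × 2776] = 1462.0260
r = -380 / 1462.0260 ≈ -0.260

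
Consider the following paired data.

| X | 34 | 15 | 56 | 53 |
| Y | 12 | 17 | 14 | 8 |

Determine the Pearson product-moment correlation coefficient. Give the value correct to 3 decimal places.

-0.666

n = 4, ΣX = 158, ΣY = 51, ΣX² = 7326, ΣY² = 693, ΣXY = 1871
nΣXY − ΣXΣY = 7484 − 8058 = -574
nΣX² − (ΣX)² = 29304 − 24964 = 4340; nΣY² − (ΣY)² = 2772 − 2601 = 171
r = -574 / √(4340 × 171) = -574 / 861.4755 ≈ -0.666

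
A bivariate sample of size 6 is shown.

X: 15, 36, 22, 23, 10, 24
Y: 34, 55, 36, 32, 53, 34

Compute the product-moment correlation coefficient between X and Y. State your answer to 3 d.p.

n = 6, ΣX = 130, ΣY = 244, ΣX² = 3210, ΣY² = 10466, ΣXY = 5364
nΣXY − ΣXΣY = 32184 − 31720 = 464
nΣX² − (ΣX)² = 19260 − 16900 = 2360; nΣY² − (ΣY)² = 62796 − 59536 = 3260
r = 464 / √(2360 × 3260) = 464 / 2773.7339 ≈ 0.167

0.167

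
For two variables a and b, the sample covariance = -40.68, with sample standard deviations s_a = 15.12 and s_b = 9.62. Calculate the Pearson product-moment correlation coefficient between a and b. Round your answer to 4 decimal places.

-0.2797

r = Cov(a,b) / (s_a · s_b) = -40.68 / (15.12 × 9.62)
  = -40.68 / 145.4544 ≈ -0.2797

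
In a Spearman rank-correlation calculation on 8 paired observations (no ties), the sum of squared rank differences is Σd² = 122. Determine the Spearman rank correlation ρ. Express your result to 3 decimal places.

-0.452

ρ = 1 − 6Σd² / [n(n²−1)] = 1 − 6×122 / (8×63)
  = 1 − 732/504 = 1 − 1.4524 ≈ -0.452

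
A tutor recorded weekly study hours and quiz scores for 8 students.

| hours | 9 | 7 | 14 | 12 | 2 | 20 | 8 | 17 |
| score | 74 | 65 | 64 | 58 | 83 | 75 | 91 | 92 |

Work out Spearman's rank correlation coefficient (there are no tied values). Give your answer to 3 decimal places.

0.000

Rank hours: 4, 2, 6, 5, 1, 8, 3, 7
Rank score: 4, 3, 2, 1, 6, 5, 7, 8
d = rank(hours) − rank(score): 0, -1, 4, 4, -5, 3, -4, -1; Σd² = 84
ρ = 1 − 6Σd² / [n(n²−1)] = 1 − 6×84 / (8×63) = 1 − 504/504 ≈ 0.000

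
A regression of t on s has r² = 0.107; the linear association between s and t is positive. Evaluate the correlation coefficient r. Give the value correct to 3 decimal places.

|r| = √0.107 = 0.327
The association is positive, so r = 0.327.

0.327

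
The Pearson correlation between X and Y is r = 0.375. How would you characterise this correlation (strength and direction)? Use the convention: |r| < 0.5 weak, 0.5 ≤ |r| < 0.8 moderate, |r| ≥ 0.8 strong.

r = 0.375 > 0 so the relationship is positive.
|r| = 0.375, which falls in the weak range.

weak positive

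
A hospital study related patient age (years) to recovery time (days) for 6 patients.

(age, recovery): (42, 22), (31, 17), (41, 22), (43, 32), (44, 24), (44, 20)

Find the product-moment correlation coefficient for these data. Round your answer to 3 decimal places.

n = 6, Σx = 245, Σy = 137, Σx² = 10127, Σy² = 3257, Σxy = 5665
nΣxy − ΣxΣy = 33990 − 33565 = 425
nΣx² − (Σx)² = 60762 − 60025 = 737; nΣy² − (Σy)² = 19542 − 18769 = 773
r = 425 / √(737 × 773) = 425 / 754.7854 ≈ 0.563

0.563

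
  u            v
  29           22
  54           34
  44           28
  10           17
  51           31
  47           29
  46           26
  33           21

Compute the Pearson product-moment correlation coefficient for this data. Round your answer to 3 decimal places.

0.945

n = 8, Σu = 314, Σv = 208, Σu² = 13808, Σv² = 5632, Σuv = 8709
nΣuv − ΣuΣv = 69672 − 65312 = 4360
nΣu² − (Σu)² = 110464 − 98596 = 11868; nΣv² − (Σv)² = 45056 − 43264 = 1792
r = 4360 / √(11868 × 1792) = 4360 / 4611.6652 ≈ 0.945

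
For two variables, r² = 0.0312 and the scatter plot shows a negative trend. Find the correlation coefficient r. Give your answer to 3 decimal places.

|r| = √0.0312 = 0.177
The association is negative, so r = −0.177.

-0.177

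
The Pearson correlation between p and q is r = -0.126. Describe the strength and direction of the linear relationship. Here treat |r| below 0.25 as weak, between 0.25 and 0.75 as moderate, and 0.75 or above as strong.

weak negative

r = -0.126 < 0 so the relationship is negative.
|r| = 0.126, which falls in the weak range.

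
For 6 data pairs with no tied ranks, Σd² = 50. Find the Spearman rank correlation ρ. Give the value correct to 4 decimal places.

-0.4286

ρ = 1 − 6Σd² / [n(n²−1)] = 1 − 6×50 / (6×35)
  = 1 − 300/210 = 1 − 1.42857 ≈ -0.4286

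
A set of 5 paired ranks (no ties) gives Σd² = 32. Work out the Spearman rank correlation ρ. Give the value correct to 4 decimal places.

-0.6000

ρ = 1 − 6Σd² / [n(n²−1)] = 1 − 6×32 / (5×24)
  = 1 − 192/120 = 1 − 1.60000 ≈ -0.6000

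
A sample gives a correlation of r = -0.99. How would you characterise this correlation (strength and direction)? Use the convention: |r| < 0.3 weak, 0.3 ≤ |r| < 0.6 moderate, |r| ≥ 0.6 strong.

strong negative

r = -0.99 < 0 so the relationship is negative.
|r| = 0.99, which falls in the strong range.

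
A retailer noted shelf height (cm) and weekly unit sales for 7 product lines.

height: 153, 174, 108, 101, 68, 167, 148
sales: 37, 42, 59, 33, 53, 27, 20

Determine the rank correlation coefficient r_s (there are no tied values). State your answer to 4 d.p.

Rank height: 5, 7, 3, 2, 1, 6, 4
Rank sales: 4, 5, 7, 3, 6, 2, 1
d = rank(height) − rank(sales): 1, 2, -4, -1, -5, 4, 3; Σd² = 72
ρ = 1 − 6Σd² / [n(n²−1)] = 1 − 6×72 / (7×48) = 1 − 432/336 ≈ -0.2857

-0.2857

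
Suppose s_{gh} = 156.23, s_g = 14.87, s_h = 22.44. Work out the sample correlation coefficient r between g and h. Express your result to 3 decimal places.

r = Cov(g,h) / (s_g · s_h) = 156.23 / (14.87 × 22.44)
  = 156.23 / 333.6828 ≈ 0.468

0.468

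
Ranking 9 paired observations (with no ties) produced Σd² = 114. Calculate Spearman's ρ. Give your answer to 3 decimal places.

ρ = 1 − 6Σd² / [n(n²−1)] = 1 − 6×114 / (9×80)
  = 1 − 684/720 = 1 − 0.9500 ≈ 0.050

0.050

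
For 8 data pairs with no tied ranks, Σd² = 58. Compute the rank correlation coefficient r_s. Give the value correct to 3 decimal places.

ρ = 1 − 6Σd² / [n(n²−1)] = 1 − 6×58 / (8×63)
  = 1 − 348/504 = 1 − 0.6905 ≈ 0.310

0.310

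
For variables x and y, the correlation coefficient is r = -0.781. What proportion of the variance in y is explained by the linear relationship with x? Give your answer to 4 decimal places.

r² = (-0.781)² = 0.6100

0.6100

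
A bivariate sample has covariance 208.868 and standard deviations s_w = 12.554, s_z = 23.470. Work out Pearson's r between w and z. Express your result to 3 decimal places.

0.709

r = Cov(w,z) / (s_w · s_z) = 208.868 / (12.554 × 23.470)
  = 208.868 / 294.6424 ≈ 0.709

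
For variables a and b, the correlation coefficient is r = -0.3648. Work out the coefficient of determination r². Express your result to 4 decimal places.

0.1331

r² = (-0.3648)² = 0.1331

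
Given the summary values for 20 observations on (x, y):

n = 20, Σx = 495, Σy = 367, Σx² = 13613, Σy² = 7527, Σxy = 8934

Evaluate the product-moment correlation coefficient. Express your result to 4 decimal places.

-0.1437

r = (nΣxy − ΣxΣy) / √[(nΣx² − (Σx)²)(nΣy² − (Σy)²)]
Numerator: 20×8934 − 495×367 = -2985
Denominator: √[(272260 − 245025)(150540 − 134689)] = √[27235 × 15851] = 20777.4393
r = -2985 / 20777.4393 ≈ -0.1437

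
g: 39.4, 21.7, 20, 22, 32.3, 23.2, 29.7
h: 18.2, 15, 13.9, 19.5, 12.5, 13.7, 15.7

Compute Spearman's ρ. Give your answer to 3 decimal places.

Rank g: 7, 2, 1, 3, 6, 4, 5
Rank h: 6, 4, 3, 7, 1, 2, 5
d = rank(g) − rank(h): 1, -2, -2, -4, 5, 2, 0; Σd² = 54
ρ = 1 − 6Σd² / [n(n²−1)] = 1 − 6×54 / (7×48) = 1 − 324/336 ≈ 0.036

0.036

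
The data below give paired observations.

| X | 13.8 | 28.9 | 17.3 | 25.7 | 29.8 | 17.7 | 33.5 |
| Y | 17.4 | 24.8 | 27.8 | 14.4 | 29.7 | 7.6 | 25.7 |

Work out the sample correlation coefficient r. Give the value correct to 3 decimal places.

n = 7, ΣX = 166.7, ΣY = 147.4, ΣX² = 4309.01, ΣY² = 3498.34, ΣXY = 3688.39
nΣXY − ΣXΣY = 25818.73 − 24571.58 = 1247.15
nΣX² − (ΣX)² = 30163.07 − 27788.89 = 2374.18; nΣY² − (ΣY)² = 24488.38 − 21726.76 = 2761.62
r = 1247.15 / √(2374.18 × 2761.62) = 1247.15 / 2560.5825 ≈ 0.487

0.487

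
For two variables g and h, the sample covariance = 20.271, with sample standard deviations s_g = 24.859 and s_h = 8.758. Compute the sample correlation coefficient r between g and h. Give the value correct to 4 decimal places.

r = Cov(g,h) / (s_g · s_h) = 20.271 / (24.859 × 8.758)
  = 20.271 / 217.7151 ≈ 0.0931

0.0931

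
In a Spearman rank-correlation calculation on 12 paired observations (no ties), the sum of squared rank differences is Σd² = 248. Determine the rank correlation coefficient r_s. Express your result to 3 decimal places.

ρ = 1 − 6Σd² / [n(n²−1)] = 1 − 6×248 / (12×143)
  = 1 − 1488/1716 = 1 − 0.8671 ≈ 0.133

0.133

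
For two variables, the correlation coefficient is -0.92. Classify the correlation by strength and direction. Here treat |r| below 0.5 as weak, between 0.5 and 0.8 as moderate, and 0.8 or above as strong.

strong negative

r = -0.92 < 0 so the relationship is negative.
|r| = 0.92, which falls in the strong range.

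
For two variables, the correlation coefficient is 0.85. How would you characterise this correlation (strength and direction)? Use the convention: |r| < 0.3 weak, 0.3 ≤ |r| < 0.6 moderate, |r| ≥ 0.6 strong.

r = 0.85 > 0 so the relationship is positive.
|r| = 0.85, which falls in the strong range.

strong positive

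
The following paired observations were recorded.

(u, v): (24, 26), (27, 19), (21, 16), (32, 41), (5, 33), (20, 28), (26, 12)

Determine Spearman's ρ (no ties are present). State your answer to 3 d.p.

-0.071

Rank u: 4, 6, 3, 7, 1, 2, 5
Rank v: 4, 3, 2, 7, 6, 5, 1
d = rank(u) − rank(v): 0, 3, 1, 0, -5, -3, 4; Σd² = 60
ρ = 1 − 6Σd² / [n(n²−1)] = 1 − 6×60 / (7×48) = 1 − 360/336 ≈ -0.071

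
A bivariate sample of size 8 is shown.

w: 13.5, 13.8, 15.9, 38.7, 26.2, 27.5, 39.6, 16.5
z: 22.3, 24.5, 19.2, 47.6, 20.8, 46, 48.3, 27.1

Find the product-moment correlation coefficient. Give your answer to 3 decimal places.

0.848

n = 8, Σw = 191.7, Σz = 255.8, Σw² = 5406.29, Σz² = 9347.88, Σwz = 6956.34
nΣwz − ΣwΣz = 55650.72 − 49036.86 = 6613.86
nΣw² − (Σw)² = 43250.32 − 36748.89 = 6501.43; nΣz² − (Σz)² = 74783.04 − 65433.64 = 9349.4
r = 6613.86 / √(6501.43 × 9349.4) = 6613.86 / 7796.4395 ≈ 0.848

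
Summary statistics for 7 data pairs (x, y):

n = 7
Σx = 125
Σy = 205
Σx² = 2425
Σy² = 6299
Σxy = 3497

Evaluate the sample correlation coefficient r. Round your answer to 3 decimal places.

-0.686

r = (nΣxy − ΣxΣy) / √[(nΣx² − (Σx)²)(nΣy² − (Σy)²)]
Numerator: 7×3497 − 125×205 = -1146
Denominator: √[(16975 − 15625)(44093 − 42025)] = √[1350 × 2068] = 1670.8680
r = -1146 / 1670.8680 ≈ -0.686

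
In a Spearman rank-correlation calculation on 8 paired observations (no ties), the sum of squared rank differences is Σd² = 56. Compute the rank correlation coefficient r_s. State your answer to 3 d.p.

ρ = 1 − 6Σd² / [n(n²−1)] = 1 − 6×56 / (8×63)
  = 1 − 336/504 = 1 − 0.6667 ≈ 0.333

0.333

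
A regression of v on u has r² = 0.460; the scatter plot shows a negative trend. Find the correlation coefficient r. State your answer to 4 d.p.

|r| = √0.460 = 0.6782
The association is negative, so r = −0.6782.

-0.6782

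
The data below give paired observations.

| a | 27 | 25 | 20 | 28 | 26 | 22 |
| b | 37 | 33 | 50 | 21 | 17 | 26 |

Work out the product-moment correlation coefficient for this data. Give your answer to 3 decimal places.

-0.610

n = 6, Σa = 148, Σb = 184, Σa² = 3698, Σb² = 6364, Σab = 4426
nΣab − ΣaΣb = 26556 − 27232 = -676
nΣa² − (Σa)² = 22188 − 21904 = 284; nΣb² − (Σb)² = 38184 − 33856 = 4328
r = -676 / √(284 × 4328) = -676 / 1108.6713 ≈ -0.610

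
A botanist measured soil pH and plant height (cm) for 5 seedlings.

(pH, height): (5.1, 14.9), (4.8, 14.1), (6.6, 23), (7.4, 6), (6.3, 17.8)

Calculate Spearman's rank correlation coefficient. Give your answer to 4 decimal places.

0.0000

Rank pH: 2, 1, 4, 5, 3
Rank height: 3, 2, 5, 1, 4
d = rank(pH) − rank(height): -1, -1, -1, 4, -1; Σd² = 20
ρ = 1 − 6Σd² / [n(n²−1)] = 1 − 6×20 / (5×24) = 1 − 120/120 ≈ 0.0000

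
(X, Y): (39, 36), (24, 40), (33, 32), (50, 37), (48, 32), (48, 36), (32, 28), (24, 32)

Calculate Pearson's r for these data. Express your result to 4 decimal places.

n = 8, ΣX = 298, ΣY = 273, ΣX² = 11894, ΣY² = 9417, ΣXY = 10198
nΣXY − ΣXΣY = 81584 − 81354 = 230
nΣX² − (ΣX)² = 95152 − 88804 = 6348; nΣY² − (ΣY)² = 75336 − 74529 = 807
r = 230 / √(6348 × 807) = 230 / 2263.3683 ≈ 0.1016

0.1016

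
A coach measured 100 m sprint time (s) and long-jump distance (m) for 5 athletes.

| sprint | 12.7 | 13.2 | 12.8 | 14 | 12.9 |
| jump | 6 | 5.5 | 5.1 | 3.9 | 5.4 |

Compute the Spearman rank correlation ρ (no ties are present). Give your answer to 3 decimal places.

-0.600

Rank sprint: 1, 4, 2, 5, 3
Rank jump: 5, 4, 2, 1, 3
d = rank(sprint) − rank(jump): -4, 0, 0, 4, 0; Σd² = 32
ρ = 1 − 6Σd² / [n(n²−1)] = 1 − 6×32 / (5×24) = 1 − 192/120 ≈ -0.600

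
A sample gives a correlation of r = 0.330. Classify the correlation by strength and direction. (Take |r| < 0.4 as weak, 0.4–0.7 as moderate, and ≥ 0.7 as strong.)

weak positive

r = 0.330 > 0 so the relationship is positive.
|r| = 0.330, which falls in the weak range.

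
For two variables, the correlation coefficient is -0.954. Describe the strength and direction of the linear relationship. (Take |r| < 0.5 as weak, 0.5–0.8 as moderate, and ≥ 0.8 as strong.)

r = -0.954 < 0 so the relationship is negative.
|r| = 0.954, which falls in the strong range.

strong negative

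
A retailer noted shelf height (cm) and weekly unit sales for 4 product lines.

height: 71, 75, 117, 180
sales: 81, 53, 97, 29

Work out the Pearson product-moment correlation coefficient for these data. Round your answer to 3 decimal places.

-0.547

n = 4, Σx = 443, Σy = 260, Σx² = 56755, Σy² = 19620, Σxy = 26295
nΣxy − ΣxΣy = 105180 − 115180 = -10000
nΣx² − (Σx)² = 227020 − 196249 = 30771; nΣy² − (Σy)² = 78480 − 67600 = 10880
r = -10000 / √(30771 × 10880) = -10000 / 18297.2260 ≈ -0.547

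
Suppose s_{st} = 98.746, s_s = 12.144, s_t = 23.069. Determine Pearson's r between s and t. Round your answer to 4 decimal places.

0.3525

r = Cov(s,t) / (s_s · s_t) = 98.746 / (12.144 × 23.069)
  = 98.746 / 280.1499 ≈ 0.3525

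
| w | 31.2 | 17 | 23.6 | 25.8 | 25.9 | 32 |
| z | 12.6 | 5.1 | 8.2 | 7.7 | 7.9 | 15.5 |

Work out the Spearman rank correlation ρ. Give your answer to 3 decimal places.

Rank w: 5, 1, 2, 3, 4, 6
Rank z: 5, 1, 4, 2, 3, 6
d = rank(w) − rank(z): 0, 0, -2, 1, 1, 0; Σd² = 6
ρ = 1 − 6Σd² / [n(n²−1)] = 1 − 6×6 / (6×35) = 1 − 36/210 ≈ 0.829

0.829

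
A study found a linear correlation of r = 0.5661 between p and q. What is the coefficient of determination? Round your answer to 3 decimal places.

r² = (0.5661)² = 0.320

0.320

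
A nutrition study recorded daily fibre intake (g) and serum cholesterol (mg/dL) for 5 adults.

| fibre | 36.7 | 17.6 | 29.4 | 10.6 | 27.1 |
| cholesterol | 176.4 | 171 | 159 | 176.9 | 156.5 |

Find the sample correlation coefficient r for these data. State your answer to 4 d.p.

-0.2933

n = 5, Σx = 121.4, Σy = 839.8, Σx² = 3367.78, Σy² = 141424.82, Σxy = 20274.37
nΣxy − ΣxΣy = 101371.85 − 101951.72 = -579.87
nΣx² − (Σx)² = 16838.9 − 14737.96 = 2100.94; nΣy² − (Σy)² = 707124.1 − 705264.04 = 1860.06
r = -579.87 / √(2100.94 × 1860.06) = -579.87 / 1976.8345 ≈ -0.2933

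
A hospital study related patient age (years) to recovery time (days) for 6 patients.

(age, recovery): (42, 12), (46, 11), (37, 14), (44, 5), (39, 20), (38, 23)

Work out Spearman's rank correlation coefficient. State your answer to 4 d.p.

Rank age: 4, 6, 1, 5, 3, 2
Rank recovery: 3, 2, 4, 1, 5, 6
d = rank(age) − rank(recovery): 1, 4, -3, 4, -2, -4; Σd² = 62
ρ = 1 − 6Σd² / [n(n²−1)] = 1 − 6×62 / (6×35) = 1 − 372/210 ≈ -0.7714

-0.7714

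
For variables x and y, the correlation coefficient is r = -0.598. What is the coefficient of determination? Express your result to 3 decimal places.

0.358

r² = (-0.598)² = 0.358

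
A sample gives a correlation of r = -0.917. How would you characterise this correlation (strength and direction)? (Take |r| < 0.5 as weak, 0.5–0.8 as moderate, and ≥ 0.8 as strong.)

strong negative

r = -0.917 < 0 so the relationship is negative.
|r| = 0.917, which falls in the strong range.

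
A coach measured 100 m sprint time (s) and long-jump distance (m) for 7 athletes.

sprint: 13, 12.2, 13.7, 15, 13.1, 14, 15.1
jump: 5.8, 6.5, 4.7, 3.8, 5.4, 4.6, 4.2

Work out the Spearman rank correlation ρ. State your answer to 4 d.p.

-0.9643

Rank sprint: 2, 1, 4, 6, 3, 5, 7
Rank jump: 6, 7, 4, 1, 5, 3, 2
d = rank(sprint) − rank(jump): -4, -6, 0, 5, -2, 2, 5; Σd² = 110
ρ = 1 − 6Σd² / [n(n²−1)] = 1 − 6×110 / (7×48) = 1 − 660/336 ≈ -0.9643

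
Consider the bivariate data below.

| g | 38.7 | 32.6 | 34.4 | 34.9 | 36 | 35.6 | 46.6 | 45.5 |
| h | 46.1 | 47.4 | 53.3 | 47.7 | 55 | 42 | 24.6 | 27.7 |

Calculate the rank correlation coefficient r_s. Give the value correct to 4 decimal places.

-0.6429

Rank g: 6, 1, 2, 3, 5, 4, 8, 7
Rank h: 4, 5, 7, 6, 8, 3, 1, 2
d = rank(g) − rank(h): 2, -4, -5, -3, -3, 1, 7, 5; Σd² = 138
ρ = 1 − 6Σd² / [n(n²−1)] = 1 − 6×138 / (8×63) = 1 − 828/504 ≈ -0.6429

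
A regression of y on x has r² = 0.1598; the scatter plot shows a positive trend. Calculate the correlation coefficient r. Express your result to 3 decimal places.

0.400

|r| = √0.1598 = 0.400
The association is positive, so r = 0.400.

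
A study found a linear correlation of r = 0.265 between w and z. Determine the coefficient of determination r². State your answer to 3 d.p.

0.070

r² = (0.265)² = 0.070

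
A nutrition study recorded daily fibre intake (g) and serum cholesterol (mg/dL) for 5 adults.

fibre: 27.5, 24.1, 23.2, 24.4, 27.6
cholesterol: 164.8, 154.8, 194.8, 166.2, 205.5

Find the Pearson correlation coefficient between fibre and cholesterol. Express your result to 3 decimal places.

0.211

n = 5, Σx = 126.8, Σy = 886.1, Σx² = 3232.42, Σy² = 158921.81, Σxy = 22509.12
nΣxy − ΣxΣy = 112545.6 − 112357.48 = 188.12
nΣx² − (Σx)² = 16162.1 − 16078.24 = 83.86; nΣy² − (Σy)² = 794609.05 − 785173.21 = 9435.84
r = 188.12 / √(83.86 × 9435.84) = 188.12 / 889.5446 ≈ 0.211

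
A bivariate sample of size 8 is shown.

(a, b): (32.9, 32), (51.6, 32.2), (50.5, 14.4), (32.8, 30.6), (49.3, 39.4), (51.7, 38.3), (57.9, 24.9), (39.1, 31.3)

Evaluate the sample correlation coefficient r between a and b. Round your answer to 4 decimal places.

n = 8, Σa = 365.8, Σb = 243.1, Σa² = 17355.66, Σb² = 7823.51, Σab = 11033.27
nΣab − ΣaΣb = 88266.16 − 88925.98 = -659.82
nΣa² − (Σa)² = 138845.28 − 133809.64 = 5035.64; nΣb² − (Σb)² = 62588.08 − 59097.61 = 3490.47
r = -659.82 / √(5035.64 × 3490.47) = -659.82 / 4192.4635 ≈ -0.1574

-0.1574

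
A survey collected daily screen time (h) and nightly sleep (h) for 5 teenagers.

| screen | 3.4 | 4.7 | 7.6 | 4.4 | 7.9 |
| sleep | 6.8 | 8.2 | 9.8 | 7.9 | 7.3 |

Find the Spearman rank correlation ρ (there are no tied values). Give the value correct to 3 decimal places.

Rank screen: 1, 3, 4, 2, 5
Rank sleep: 1, 4, 5, 3, 2
d = rank(screen) − rank(sleep): 0, -1, -1, -1, 3; Σd² = 12
ρ = 1 − 6Σd² / [n(n²−1)] = 1 − 6×12 / (5×24) = 1 − 72/120 ≈ 0.400

0.400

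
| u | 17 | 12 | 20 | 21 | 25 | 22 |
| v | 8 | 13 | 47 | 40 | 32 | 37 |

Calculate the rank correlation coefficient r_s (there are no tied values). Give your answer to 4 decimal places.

Rank u: 2, 1, 3, 4, 6, 5
Rank v: 1, 2, 6, 5, 3, 4
d = rank(u) − rank(v): 1, -1, -3, -1, 3, 1; Σd² = 22
ρ = 1 − 6Σd² / [n(n²−1)] = 1 − 6×22 / (6×35) = 1 − 132/210 ≈ 0.3714

0.3714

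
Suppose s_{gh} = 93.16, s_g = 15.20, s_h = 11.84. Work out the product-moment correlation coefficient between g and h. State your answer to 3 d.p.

0.518

r = Cov(g,h) / (s_g · s_h) = 93.16 / (15.20 × 11.84)
  = 93.16 / 179.9680 ≈ 0.518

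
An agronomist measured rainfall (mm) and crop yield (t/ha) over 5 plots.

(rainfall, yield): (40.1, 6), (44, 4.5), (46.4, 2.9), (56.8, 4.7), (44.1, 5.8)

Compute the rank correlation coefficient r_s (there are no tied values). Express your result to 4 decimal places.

-0.5000

Rank rainfall: 1, 2, 4, 5, 3
Rank yield: 5, 2, 1, 3, 4
d = rank(rainfall) − rank(yield): -4, 0, 3, 2, -1; Σd² = 30
ρ = 1 − 6Σd² / [n(n²−1)] = 1 − 6×30 / (5×24) = 1 − 180/120 ≈ -0.5000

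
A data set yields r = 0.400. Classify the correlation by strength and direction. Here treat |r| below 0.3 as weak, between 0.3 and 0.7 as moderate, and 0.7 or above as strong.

moderate positive

r = 0.400 > 0 so the relationship is positive.
|r| = 0.400, which falls in the moderate range.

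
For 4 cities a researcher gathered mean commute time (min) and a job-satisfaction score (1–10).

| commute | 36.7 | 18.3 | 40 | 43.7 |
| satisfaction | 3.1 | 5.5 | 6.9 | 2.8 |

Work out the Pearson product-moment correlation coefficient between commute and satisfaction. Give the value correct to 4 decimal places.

-0.3272

n = 4, Σx = 138.7, Σy = 18.3, Σx² = 5191.47, Σy² = 95.31, Σxy = 612.78
nΣxy − ΣxΣy = 2451.12 − 2538.21 = -87.09
nΣx² − (Σx)² = 20765.88 − 19237.69 = 1528.19; nΣy² − (Σy)² = 381.24 − 334.89 = 46.35
r = -87.09 / √(1528.19 × 46.35) = -87.09 / 266.1421 ≈ -0.3272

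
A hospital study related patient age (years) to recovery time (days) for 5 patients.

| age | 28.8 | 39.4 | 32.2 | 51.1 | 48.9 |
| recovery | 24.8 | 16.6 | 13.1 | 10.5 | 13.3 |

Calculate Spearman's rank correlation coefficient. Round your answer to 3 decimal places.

Rank age: 1, 3, 2, 5, 4
Rank recovery: 5, 4, 2, 1, 3
d = rank(age) − rank(recovery): -4, -1, 0, 4, 1; Σd² = 34
ρ = 1 − 6Σd² / [n(n²−1)] = 1 − 6×34 / (5×24) = 1 − 204/120 ≈ -0.700

-0.700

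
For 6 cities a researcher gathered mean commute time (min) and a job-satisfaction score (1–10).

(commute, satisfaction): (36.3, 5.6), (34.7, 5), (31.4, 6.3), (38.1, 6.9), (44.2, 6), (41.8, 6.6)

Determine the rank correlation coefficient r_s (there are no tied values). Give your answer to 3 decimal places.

Rank commute: 3, 2, 1, 4, 6, 5
Rank satisfaction: 2, 1, 4, 6, 3, 5
d = rank(commute) − rank(satisfaction): 1, 1, -3, -2, 3, 0; Σd² = 24
ρ = 1 − 6Σd² / [n(n²−1)] = 1 − 6×24 / (6×35) = 1 − 144/210 ≈ 0.314

0.314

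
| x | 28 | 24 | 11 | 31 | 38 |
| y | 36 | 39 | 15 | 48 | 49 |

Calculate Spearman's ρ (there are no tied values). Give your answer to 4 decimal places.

Rank x: 3, 2, 1, 4, 5
Rank y: 2, 3, 1, 4, 5
d = rank(x) − rank(y): 1, -1, 0, 0, 0; Σd² = 2
ρ = 1 − 6Σd² / [n(n²−1)] = 1 − 6×2 / (5×24) = 1 − 12/120 ≈ 0.9000

0.9000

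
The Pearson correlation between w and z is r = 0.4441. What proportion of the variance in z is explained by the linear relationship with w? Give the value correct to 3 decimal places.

r² = (0.4441)² = 0.197

0.197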